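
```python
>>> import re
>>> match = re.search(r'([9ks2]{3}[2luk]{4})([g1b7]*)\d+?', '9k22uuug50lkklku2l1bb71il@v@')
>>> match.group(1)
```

'9k22uuu'

The match spans [0:9] → '9k22uuug5'.
Captured: group 1 = '9k22uuu', group 2 = 'g'.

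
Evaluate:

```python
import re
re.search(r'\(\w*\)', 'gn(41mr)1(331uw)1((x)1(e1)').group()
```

'(41mr)'

`search` walks the string left to right and returns the first match it finds.
The match spans [2:8] → '(41mr)'.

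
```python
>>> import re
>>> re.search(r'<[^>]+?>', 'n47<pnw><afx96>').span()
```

`re.search` scans for the first position where the pattern succeeds.
The match spans [3:8] → '<pnw>'.

(3, 8)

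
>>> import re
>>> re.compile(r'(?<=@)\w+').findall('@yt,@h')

['yt', 'h']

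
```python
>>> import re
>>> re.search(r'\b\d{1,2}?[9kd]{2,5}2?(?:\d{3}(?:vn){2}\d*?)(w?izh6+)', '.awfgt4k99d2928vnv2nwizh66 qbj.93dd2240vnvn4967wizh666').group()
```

This matches a word boundary (`\b`, zero-width); then 1 to 2 of a digit (lazy), then 2 to 5 of one of [9kd], then optionally the literal '2'; then exactly 3 of a digit, then the literal 'vn' repeated 2 times, then zero or more of a digit (lazy) (non-capturing group); then optionally a literal 'w', then the literal 'izh', then one or more of the literal '6' (captured).
The match spans [31:54] → '93dd2240vnvn4967wizh666'.

'93dd2240vnvn4967wizh666'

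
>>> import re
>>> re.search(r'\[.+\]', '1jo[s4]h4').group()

'[s4]'

The match spans [3:7] → '[s4]'.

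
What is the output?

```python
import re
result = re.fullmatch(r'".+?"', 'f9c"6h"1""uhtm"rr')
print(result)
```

For `fullmatch`, every character of the input must be accounted for by the pattern.
Here the pattern can't cover the whole string, so the call returns None.

None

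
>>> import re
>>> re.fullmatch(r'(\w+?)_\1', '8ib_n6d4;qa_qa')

None

`re.fullmatch` is like wrapping the pattern in `^…$` (in single-line mode).
Here the pattern can't cover the whole string, so the call returns None.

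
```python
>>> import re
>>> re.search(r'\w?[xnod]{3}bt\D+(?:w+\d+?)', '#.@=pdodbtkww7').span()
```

(4, 14)

This matches optionally a word character, then exactly 3 of one of [xnod]; then the literal 'bt', then one or more of a non-digit; then one or more of a literal 'w', then one or more of a digit (lazy) (non-capturing group).
`re.search` scans for the first position where the pattern succeeds.
The match spans [4:14] → 'pdodbtkww7'.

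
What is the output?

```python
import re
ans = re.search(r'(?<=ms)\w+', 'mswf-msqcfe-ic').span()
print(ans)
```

(2, 4)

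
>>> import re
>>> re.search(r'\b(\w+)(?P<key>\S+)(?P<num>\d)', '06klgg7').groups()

('06klg', 'g', '7')

The pattern matches a word boundary (`\b`, zero-width); then one or more of a word character (captured); then one or more of a non-whitespace character (captured as 'key'); then a digit (captured as 'num').
`search` walks the string left to right and returns the first match it finds.
The match spans [0:7] → '06klgg7'.
Captured: group 1 = '06klg', group 2 = 'g', group 3 = '7'.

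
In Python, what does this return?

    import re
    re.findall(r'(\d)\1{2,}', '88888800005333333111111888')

['8', '0', '3', '1', '8']

After group 1 captures some text, `\1` only succeeds where that same text appears again.
Scanning left to right: at [0:6] match '888888', group 1 = '8'; at [6:10] match '0000', group 1 = '0'; at [11:17] match '333333', group 1 = '3'; at [17:23] match '111111', group 1 = '1'; at [23:26] match '888', group 1 = '8'.
Because there's exactly one group, `findall` drops the full match and keeps group 1 from each hit.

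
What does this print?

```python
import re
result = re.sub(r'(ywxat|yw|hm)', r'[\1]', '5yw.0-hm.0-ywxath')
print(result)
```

Alternation tries branches left to right and keeps the first one that lets the overall match succeed at that position.
Matches: at [1:3] → 'yw'; at [6:8] → 'hm'; at [11:16] → 'ywxat'.
Each match is replaced using the text its own group 1 captured.

5[yw].0-[hm].0-[ywxat]h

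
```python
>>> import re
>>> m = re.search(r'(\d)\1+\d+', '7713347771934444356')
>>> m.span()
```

`\1` is not a pattern — it's the concrete string captured by group 1, re-applied verbatim.
The match spans [0:19] → '7713347771934444356'.

(0, 19)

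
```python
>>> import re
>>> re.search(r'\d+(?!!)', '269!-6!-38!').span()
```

`(?!…)`/`(?<!…)` only lets a position through if the neighbouring text does NOT match; no characters are consumed.
The match spans [0:2] → '26'.

(0, 2)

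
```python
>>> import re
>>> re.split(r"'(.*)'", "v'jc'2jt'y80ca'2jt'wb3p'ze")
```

The group in the pattern means `split` returns the separators' captures alongside the pieces.

['v', "jc'2jt'y80ca'2jt'wb3p", 'ze']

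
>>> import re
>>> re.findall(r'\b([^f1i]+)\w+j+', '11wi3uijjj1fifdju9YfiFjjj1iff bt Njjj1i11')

[' bt Nj']

This matches a word boundary (`\b`, zero-width); then one or more of any character except [f1i] (captured); then one or more of a word character, then one or more of the literal 'j'.
Because there's exactly one group, `findall` drops the full match and keeps group 1 from the one hit.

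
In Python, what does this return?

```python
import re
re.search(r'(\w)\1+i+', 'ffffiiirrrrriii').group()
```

After group 1 captures some text, `\1` only succeeds where that same text appears again.
The match spans [0:7] → 'ffffiii'.

'ffffiii'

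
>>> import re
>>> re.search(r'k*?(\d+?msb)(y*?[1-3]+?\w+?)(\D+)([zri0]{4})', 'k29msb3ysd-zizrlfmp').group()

'k29msb3ysd-zizr'

The match spans [0:15] → 'k29msb3ysd-zizr'.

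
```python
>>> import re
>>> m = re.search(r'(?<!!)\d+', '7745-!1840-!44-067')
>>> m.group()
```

Because the assertion is negative and zero-width, positions next to the forbidden text are skipped.
`search` walks the string left to right and returns the first match it finds.
The match spans [0:4] → '7745'.

'7745'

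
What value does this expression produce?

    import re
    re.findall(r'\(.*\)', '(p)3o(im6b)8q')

Since nothing is captured, `findall` lists the 1 matched substring directly.

['(p)3o(im6b)']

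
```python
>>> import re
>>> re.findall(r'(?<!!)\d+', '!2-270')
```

A negative assertion filters positions out without eating any characters.
`findall` yields the raw match text (1 of them) because the pattern has no groups.

['270']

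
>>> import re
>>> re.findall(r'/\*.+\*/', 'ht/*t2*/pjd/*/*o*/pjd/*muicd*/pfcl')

['/*t2*/pjd/*/*o*/pjd/*muicd*/']

No capturing groups, so `findall` returns the 1 full match string.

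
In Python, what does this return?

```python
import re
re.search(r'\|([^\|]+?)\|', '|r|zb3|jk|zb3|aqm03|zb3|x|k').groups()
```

('r',)

The match spans [0:3] → '|r|'.
Captured: group 1 = 'r'.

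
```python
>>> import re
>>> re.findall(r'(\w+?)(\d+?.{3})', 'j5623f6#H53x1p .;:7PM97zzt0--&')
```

[('j', '5623'), ('f', '6#H5'), ('3x', '1p .'), ('7PM', '97zz'), ('t', '0--&')]

This matches one or more of a word character (lazy) (captured); then one or more of a digit (lazy), then exactly 3 of any character (captured).
A `+?`/`*?`/`{m,n}?` starts at its minimum and grows only as far as needed for what follows to match.
Matches: at [0:5] match 'j5623', groups = ('j', '5623'); at [5:10] match 'f6#H5', groups = ('f', '6#H5'); at [10:16] match '3x1p .', groups = ('3x', '1p .'); at [18:25] match '7PM97zz', groups = ('7PM', '97zz'); at [25:30] match 't0--&', groups = ('t', '0--&').
Multiple groups make `findall` return tuples — one 2-tuple for each match.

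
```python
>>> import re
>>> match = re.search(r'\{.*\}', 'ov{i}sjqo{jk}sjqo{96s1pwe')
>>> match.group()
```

'{i}sjqo{jk}'

Unlike `match`, `search` isn't anchored — it looks for the pattern anywhere in the string.
The match spans [2:13] → '{i}sjqo{jk}'.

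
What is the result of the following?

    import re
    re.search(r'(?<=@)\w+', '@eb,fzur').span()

The `(?=…)`/`(?<=…)` assertion just peeks at neighbouring text; it doesn't advance the match position.
The match spans [1:3] → 'eb'.

(1, 3)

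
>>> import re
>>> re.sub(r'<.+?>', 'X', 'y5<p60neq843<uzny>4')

'y5X4'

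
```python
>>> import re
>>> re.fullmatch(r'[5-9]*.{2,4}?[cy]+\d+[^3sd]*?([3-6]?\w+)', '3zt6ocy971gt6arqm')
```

None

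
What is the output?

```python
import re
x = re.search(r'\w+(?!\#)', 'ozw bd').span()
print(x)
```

(0, 3)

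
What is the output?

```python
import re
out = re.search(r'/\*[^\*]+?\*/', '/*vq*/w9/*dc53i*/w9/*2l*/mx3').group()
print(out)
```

`re.search` tries every starting position until one works.
The match spans [0:6] → '/*vq*/'.

/*vq*/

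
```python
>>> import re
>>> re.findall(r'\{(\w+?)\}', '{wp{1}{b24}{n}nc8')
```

['1', 'b24', 'n']

One capturing group, so `findall` returns just the captured substring from each match — 3 in all.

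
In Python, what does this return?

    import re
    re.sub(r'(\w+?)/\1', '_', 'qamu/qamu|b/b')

'_|_'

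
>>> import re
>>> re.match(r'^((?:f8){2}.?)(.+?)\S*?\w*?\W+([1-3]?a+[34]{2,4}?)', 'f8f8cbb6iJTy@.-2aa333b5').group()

With `match`, the pattern is implicitly anchored at the beginning.
The match spans [0:20] → 'f8f8cbb6iJTy@.-2aa33'.

'f8f8cbb6iJTy@.-2aa33'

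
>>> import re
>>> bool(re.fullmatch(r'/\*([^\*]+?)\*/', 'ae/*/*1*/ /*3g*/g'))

For `fullmatch`, every character of the input must be accounted for by the pattern.
Here the string isn't matched end-to-end, so the call returns None, and `bool(None)` is False.

False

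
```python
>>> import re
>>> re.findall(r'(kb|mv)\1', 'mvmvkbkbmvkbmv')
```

After group 1 captures some text, `\1` only succeeds where that same text appears again.
Walking the string: at [0:4] match 'mvmv', group 1 = 'mv'; at [4:8] match 'kbkb', group 1 = 'kb'.
With a single group, `findall` returns only what that group captured — 2 items.

['mv', 'kb']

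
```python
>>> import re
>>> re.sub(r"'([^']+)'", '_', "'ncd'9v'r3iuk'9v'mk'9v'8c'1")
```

'_9v_9v_9v_1'

Matches: at [0:5] → "'ncd'"; at [7:14] → "'r3iuk'"; at [16:20] → "'mk'"; at [22:26] → "'8c'".
`sub` substitutes '_' at each match site.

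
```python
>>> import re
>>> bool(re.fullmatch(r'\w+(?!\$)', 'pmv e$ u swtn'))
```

Because the assertion is negative and zero-width, positions next to the forbidden text are skipped.
For `fullmatch`, every character of the input must be accounted for by the pattern.
Here the pattern can't cover the whole string, so the call returns None, and `bool(None)` is False.

False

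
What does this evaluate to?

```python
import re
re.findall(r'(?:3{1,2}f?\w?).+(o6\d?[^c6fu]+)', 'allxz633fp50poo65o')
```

['o65o']

Pattern: 1 to 2 of the literal '3', then optionally the literal 'f', then optionally a word character (non-capturing group); then one or more of any character; then the literal 'o6', then optionally a digit, then one or more of any character except [c6fu] (captured).
Walking the string: at [6:18] match '33fp50poo65o', group 1 = 'o65o'.
`findall` collects group 1 from the one match (1 total).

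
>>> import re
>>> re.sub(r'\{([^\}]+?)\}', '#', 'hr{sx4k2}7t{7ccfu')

'hr#7t{7ccfu'

Matches: at [2:9] → '{sx4k2}'.
Each match is replaced by '#'.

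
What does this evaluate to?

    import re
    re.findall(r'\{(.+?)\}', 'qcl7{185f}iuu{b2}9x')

['185f', 'b2']

A `+?`/`*?`/`{m,n}?` starts at its minimum and grows only as far as needed for what follows to match.
Walking the string: at [4:10] match '{185f}', group 1 = '185f'; at [13:17] match '{b2}', group 1 = 'b2'.
One capturing group, so `findall` returns just the captured substring from each match — 2 in all.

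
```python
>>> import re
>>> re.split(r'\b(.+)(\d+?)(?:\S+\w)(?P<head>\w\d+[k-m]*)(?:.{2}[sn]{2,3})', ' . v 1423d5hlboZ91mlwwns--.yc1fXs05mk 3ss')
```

[' . ', 'v 1423d5hlboZ91mlwwns--.yc', '1', '05mk', '']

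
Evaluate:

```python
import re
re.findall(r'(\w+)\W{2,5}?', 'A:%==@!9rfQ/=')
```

['A', '9rfQ']

Pattern: one or more of a word character (captured); then 2 to 5 of a non-word character (lazy).
Scanning left to right: at [0:3] match 'A:%', group 1 = 'A'; at [7:13] match '9rfQ/=', group 1 = '9rfQ'.
With a single group, `findall` returns only what that group captured — 2 items.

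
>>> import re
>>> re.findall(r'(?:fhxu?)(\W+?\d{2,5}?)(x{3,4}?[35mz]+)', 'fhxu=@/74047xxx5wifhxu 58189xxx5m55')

[('=@/74047', 'xxx5'), (' 58189', 'xxx5m55')]

The pattern matches the literal 'fhx', then optionally a literal 'u' (non-capturing group); then one or more of a non-word character (lazy), then 2 to 5 of a digit (lazy) (captured); then 3 to 4 of a literal 'x' (lazy), then one or more of one of [35mz] (captured).
Matches: at [0:16] match 'fhxu=@/74047xxx5', groups = ('=@/74047', 'xxx5'); at [18:35] match 'fhxu 58189xxx5m55', groups = (' 58189', 'xxx5m55').
Multiple groups make `findall` return tuples — one 2-tuple for each match.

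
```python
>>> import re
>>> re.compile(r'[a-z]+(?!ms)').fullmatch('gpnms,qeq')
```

None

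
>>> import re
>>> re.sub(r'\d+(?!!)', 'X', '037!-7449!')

`(?!…)`/`(?<!…)` only lets a position through if the neighbouring text does NOT match; no characters are consumed.
Each match is replaced by 'X'.

'X7!-X9!'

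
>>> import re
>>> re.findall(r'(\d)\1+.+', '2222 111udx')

`\1` is not a pattern — it's the concrete string captured by group 1, re-applied verbatim.
Matches: at [0:11] match '2222 111udx', group 1 = '2'.
`findall` collects group 1 from the one match (1 total).

['2']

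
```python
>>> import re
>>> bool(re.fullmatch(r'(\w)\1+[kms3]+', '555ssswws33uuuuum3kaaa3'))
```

False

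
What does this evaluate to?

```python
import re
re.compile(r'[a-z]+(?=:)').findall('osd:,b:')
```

Because the assertion is zero-width, the text it checks is not consumed and won't appear in the result.
Since nothing is captured, `findall` lists the 2 matched substrings directly.

['osd', 'b']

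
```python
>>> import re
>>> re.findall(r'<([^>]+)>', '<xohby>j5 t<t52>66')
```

['xohby', 't52']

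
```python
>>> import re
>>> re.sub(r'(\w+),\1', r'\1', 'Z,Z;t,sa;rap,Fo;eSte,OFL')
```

`\1` has to match the exact text group 1 already captured.
Matches: at [0:3] → 'Z,Z'.
The replacement refers to a captured group, so each match is rewritten using its own captured text.

'Z;t,sa;rap,Fo;eSte,OFL'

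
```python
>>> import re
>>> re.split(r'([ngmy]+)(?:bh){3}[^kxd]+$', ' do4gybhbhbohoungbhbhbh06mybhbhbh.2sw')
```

Because the pattern has a capturing group, `split` also inserts each captured text between the pieces.

[' do4gybhbhbohou', 'ng', '']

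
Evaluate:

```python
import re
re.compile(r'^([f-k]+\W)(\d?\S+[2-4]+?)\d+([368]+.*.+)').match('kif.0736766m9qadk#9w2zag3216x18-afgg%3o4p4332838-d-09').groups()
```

The pattern matches anchored at the start of the string; then one or more of a character in [f-k], then a non-word character (captured); then optionally a digit, then one or more of a non-whitespace character, then one or more of a character in [2-4] (lazy) (captured); then one or more of a digit; then one or more of one of [368], then zero or more of any character, then one or more of any character (captured).
With `match`, the pattern is implicitly anchored at the beginning.
The match spans [0:53] → 'kif.0736766m9qadk#9w2zag3216x18-afgg%3o4p4332838-d-09'.
Captured: group 1 = 'kif.', group 2 = '0736766m9qadk#9w2zag3216x18-afgg%3o4p4332', group 3 = '8-d-09'.

('kif.', '0736766m9qadk#9w2zag3216x18-afgg%3o4p4332', '8-d-09')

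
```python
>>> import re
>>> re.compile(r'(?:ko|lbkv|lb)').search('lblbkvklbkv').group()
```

'lb'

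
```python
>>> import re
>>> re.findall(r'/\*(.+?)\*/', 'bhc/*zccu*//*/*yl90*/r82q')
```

Walking the string: at [3:11] match '/*zccu*/', group 1 = 'zccu'; at [11:21] match '/*/*yl90*/', group 1 = '/*yl90'.
`findall` collects group 1 from each match (2 total).

['zccu', '/*yl90']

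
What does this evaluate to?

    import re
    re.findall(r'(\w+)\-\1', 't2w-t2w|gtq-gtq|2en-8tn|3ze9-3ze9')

['t2w', 'gtq', '3ze9']

After group 1 captures some text, `\1` only succeeds where that same text appears again.
With a single group, `findall` returns only what that group captured — 3 items.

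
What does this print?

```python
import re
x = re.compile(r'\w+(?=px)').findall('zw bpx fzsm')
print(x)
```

The lookaround is zero-width — it requires the adjacent text to match without consuming it, so the asserted text isn't part of the match.
Scanning left to right: at [3:4] → 'b'.
With no groups in the pattern, `findall` gives back each whole match — 1 here.

['b']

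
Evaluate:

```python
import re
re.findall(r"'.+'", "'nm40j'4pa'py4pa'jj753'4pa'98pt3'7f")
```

`findall` yields the raw match text (1 of them) because the pattern has no groups.

["'nm40j'4pa'py4pa'jj753'4pa'98pt3'"]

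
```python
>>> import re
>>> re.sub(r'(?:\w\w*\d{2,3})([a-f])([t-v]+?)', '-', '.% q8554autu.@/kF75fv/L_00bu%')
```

'.% -tu.@/-/-%'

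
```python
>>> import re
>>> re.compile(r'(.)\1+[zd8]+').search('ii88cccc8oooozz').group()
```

'ii88'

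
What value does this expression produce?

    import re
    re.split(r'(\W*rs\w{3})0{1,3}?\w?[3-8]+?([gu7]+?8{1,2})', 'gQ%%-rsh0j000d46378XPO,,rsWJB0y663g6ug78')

This matches zero or more of a non-word character, then the literal 'rs', then exactly 3 of a word character (captured); then 1 to 3 of the literal '0' (lazy), then optionally a word character, then one or more of a character in [3-8] (lazy); then one or more of one of [gu7] (lazy), then 1 to 2 of a literal '8' (captured).
Matches to split on: at [2:19] → '%%-rsh0j000d46378'.
The group in the pattern means `split` returns the separators' captures alongside the pieces.

['gQ', '%%-rsh0j', '78', 'XPO,,rsWJB0y663g6ug78']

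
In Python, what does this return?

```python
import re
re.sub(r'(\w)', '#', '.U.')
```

This matches a word character (captured).
Matches: at [1:2] → 'U'.
Each match is replaced by '#'.

'.#.'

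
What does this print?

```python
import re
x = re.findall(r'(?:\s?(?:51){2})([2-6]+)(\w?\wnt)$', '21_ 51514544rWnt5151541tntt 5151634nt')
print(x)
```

[('63', '4nt')]

This matches optionally whitespace, then the literal '51' repeated 2 times (non-capturing group); then one or more of a character in [2-6] (captured); then optionally a word character, then a word character, then the literal 'nt' (captured); then anchored at the end.
Walking the string: at [27:37] match ' 5151634nt', groups = ('63', '4nt').
2 groups means the one result is a tuple of 2 captured strings — 1 here.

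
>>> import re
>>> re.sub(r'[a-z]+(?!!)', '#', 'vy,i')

'#,#'

The negative lookaround is zero-width — it rules out positions where the adjacent text would match, without consuming anything.
Matches: at [0:2] → 'vy'; at [3:4] → 'i'.
Each match is replaced by '#'.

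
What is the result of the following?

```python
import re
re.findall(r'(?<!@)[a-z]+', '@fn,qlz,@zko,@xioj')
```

The negative lookahead/lookbehind blocks any match where the forbidden context is present.
No capturing groups, so `findall` returns the 4 full match strings.

['n', 'qlz', 'ko', 'ioj']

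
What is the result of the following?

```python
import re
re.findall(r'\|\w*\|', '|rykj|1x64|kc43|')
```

['|rykj|', '|kc43|']

Scanning left to right: at [0:6] → '|rykj|'; at [10:16] → '|kc43|'.
Since nothing is captured, `findall` lists the 2 matched substrings directly.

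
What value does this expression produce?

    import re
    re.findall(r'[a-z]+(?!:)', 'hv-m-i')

`(?!…)`/`(?<!…)` only lets a position through if the neighbouring text does NOT match; no characters are consumed.
No capturing groups, so `findall` returns the 3 full match strings.

['hv', 'm', 'i']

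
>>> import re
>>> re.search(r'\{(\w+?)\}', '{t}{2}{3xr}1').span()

(0, 3)

`search` walks the string left to right and returns the first match it finds.
The match spans [0:3] → '{t}'.
Captured: group 1 = 't'.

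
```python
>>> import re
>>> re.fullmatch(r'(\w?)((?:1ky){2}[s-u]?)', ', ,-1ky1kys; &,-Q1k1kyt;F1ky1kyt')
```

None

The pattern matches optionally a word character (captured); then the literal '1ky' repeated 2 times, then optionally a character in [s-u] (captured).
`re.fullmatch` is like wrapping the pattern in `^…$` (in single-line mode).
Here the string isn't matched end-to-end, so the call returns None.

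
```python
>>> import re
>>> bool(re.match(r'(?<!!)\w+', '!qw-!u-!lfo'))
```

False

`re.match` only tries the pattern at the start of the string.
Here position 0 doesn't satisfy it, so the call returns None, and `bool(None)` is False.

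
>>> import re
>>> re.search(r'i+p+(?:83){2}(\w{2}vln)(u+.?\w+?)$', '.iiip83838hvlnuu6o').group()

'iiip83838hvlnuu6o'

The match spans [1:18] → 'iiip83838hvlnuu6o'.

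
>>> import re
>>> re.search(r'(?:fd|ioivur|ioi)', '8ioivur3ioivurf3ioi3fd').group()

The regex engine tests alternatives in the order written; an earlier branch that matches wins even if a later one would match more.
The match spans [1:7] → 'ioivur'.

'ioivur'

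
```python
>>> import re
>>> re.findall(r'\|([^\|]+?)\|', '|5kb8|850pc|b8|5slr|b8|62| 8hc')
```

Matches: at [0:6] match '|5kb8|', group 1 = '5kb8'; at [11:15] match '|b8|', group 1 = 'b8'; at [19:23] match '|b8|', group 1 = 'b8'.
`findall` collects group 1 from each match (3 total).

['5kb8', 'b8', 'b8']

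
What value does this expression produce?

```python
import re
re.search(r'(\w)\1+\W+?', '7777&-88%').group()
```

After group 1 captures some text, `\1` only succeeds where that same text appears again.
Unlike `match`, `search` isn't anchored — it looks for the pattern anywhere in the string.
The match spans [0:5] → '7777&'.
Captured: group 1 = '7'.

'7777&'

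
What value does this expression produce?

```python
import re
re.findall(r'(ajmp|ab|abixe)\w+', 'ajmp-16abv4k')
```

['ab']

Scanning left to right: at [7:12] match 'abv4k', group 1 = 'ab'.
Because there's exactly one group, `findall` drops the full match and keeps group 1 from the one hit.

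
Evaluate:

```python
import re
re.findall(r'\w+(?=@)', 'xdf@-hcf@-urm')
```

The positive lookaround only admits positions where the adjacent text matches; those characters stay outside the span.
Matches: at [0:3] → 'xdf'; at [5:8] → 'hcf'.
With no groups in the pattern, `findall` gives back each whole match — 2 here.

['xdf', 'hcf']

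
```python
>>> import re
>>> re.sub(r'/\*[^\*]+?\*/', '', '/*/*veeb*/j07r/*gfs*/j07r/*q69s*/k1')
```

'/*j07rj07rk1'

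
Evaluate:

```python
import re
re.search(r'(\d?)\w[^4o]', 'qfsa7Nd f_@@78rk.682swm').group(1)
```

Pattern: optionally a digit (captured); then a word character, then any character except [4o].
`re.search` tries every starting position until one works.
The match spans [0:2] → 'qf'.
Captured: group 1 = ''.

''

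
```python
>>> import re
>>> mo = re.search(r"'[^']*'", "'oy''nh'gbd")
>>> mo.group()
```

"'oy'"

`re.search` tries every starting position until one works.
The match spans [0:4] → "'oy'".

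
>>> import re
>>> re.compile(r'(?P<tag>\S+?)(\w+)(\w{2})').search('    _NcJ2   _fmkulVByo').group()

This matches one or more of a non-whitespace character (lazy) (captured as 'tag'); then one or more of a word character (captured); then exactly 2 of a word character (captured).
Unlike `match`, `search` isn't anchored — it looks for the pattern anywhere in the string.
The match spans [4:9] → '_NcJ2'.
Captured: group 1 = '_', group 2 = 'Nc', group 3 = 'J2'.

'_NcJ2'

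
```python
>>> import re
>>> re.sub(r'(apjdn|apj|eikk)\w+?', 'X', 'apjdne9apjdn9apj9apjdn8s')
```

'X9XXXs'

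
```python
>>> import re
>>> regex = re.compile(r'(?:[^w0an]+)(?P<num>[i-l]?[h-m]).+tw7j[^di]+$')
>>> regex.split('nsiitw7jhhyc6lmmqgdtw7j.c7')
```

This matches one or more of any character except [w0an] (non-capturing group); then optionally a character in [i-l], then a character in [h-m] (captured as 'num'); then one or more of any character, then the literal 'tw7', then a literal 'j'; then one or more of any character except [di]; then anchored at the end.
Matches to split on: at [1:26] → 'siitw7jhhyc6lmmqgdtw7j.c7'.
Because the pattern has a capturing group, `split` also inserts each captured text between the pieces.

['n', 'i', '']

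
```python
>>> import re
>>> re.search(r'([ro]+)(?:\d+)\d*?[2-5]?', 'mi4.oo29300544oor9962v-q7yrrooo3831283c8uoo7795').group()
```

Pattern: one or more of one of [ro] (captured); then one or more of a digit (non-capturing group); then zero or more of a digit (lazy), then optionally a character in [2-5].
The match spans [4:14] → 'oo29300544'.

'oo29300544'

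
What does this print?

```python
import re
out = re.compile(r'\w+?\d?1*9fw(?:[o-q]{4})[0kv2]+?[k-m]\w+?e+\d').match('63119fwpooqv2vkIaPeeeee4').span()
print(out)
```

(0, 24)

With `match`, the pattern is implicitly anchored at the beginning.
The match spans [0:24] → '63119fwpooqv2vkIaPeeeee4'.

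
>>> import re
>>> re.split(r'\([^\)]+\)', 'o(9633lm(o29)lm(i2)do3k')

['o', 'lm', 'do3k']

Matches to split on: at [1:13] → '(9633lm(o29)'; at [15:19] → '(i2)'.
`split` removes every match and returns the 3 fragments in between.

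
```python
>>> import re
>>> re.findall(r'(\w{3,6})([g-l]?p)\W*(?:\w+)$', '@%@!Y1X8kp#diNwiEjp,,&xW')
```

[('diNwiE', 'jp')]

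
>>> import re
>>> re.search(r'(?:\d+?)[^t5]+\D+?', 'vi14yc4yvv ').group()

Pattern: one or more of a digit (lazy) (non-capturing group); then one or more of any character except [t5]; then one or more of a non-digit (lazy).
Unlike `match`, `search` isn't anchored — it looks for the pattern anywhere in the string.
The match spans [2:11] → '14yc4yvv '.

'14yc4yvv '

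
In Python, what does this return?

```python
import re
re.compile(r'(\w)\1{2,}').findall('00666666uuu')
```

['6', 'u']

The backreference `\1` re-matches whatever the first group consumed, character for character.
Walking the string: at [2:8] match '666666', group 1 = '6'; at [8:11] match 'uuu', group 1 = 'u'.
One capturing group, so `findall` returns just the captured substring from each match — 2 in all.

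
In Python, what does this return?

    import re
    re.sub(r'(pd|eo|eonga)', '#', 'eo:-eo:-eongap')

Branches in `(...|...)` are attempted left-to-right; the first branch that allows the whole pattern to succeed is taken.
`sub` substitutes '#' at each match site.

'#:-#:-#ngap'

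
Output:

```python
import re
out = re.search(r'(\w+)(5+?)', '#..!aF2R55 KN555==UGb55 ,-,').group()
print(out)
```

aF2R55

This matches one or more of a word character (captured); then one or more of a literal '5' (lazy) (captured).
Unlike `match`, `search` isn't anchored — it looks for the pattern anywhere in the string.
The match spans [4:10] → 'aF2R55'.
Captured: group 1 = 'aF2R5', group 2 = '5'.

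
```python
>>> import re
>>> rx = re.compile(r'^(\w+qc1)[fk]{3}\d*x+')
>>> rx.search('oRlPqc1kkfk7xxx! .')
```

None

Here the pattern never matches, so the call returns None.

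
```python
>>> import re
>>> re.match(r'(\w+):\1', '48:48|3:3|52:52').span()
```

(0, 5)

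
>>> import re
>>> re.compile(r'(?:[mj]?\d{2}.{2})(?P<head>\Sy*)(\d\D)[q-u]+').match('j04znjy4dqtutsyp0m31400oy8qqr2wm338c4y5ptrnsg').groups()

The match spans [0:14] → 'j04znjy4dqtuts'.
Captured: group 1 = 'jy', group 2 = '4d'.

('jy', '4d')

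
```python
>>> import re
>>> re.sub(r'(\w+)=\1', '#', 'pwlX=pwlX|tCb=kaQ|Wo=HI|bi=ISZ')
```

'#|tCb=kaQ|Wo=HI|bi=ISZ'

After group 1 captures some text, `\1` only succeeds where that same text appears again.
`sub` substitutes '#' at each match site.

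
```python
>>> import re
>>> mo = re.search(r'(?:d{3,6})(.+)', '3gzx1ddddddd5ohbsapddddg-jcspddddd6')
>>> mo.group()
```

'ddddddd5ohbsapddddg-jcspddddd6'

Pattern: 3 to 6 of a literal 'd' (non-capturing group); then one or more of any character (captured).
`re.search` scans for the first position where the pattern succeeds.
The match spans [5:35] → 'ddddddd5ohbsapddddg-jcspddddd6'.
Captured: group 1 = 'd5ohbsapddddg-jcspddddd6'.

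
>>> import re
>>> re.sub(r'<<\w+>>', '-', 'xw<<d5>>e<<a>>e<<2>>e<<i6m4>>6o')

Matches: at [2:8] → '<<d5>>'; at [9:14] → '<<a>>'; at [15:20] → '<<2>>'; at [21:29] → '<<i6m4>>'.
Every occurrence is swapped for '-'.

'xw-e-e-e-6o'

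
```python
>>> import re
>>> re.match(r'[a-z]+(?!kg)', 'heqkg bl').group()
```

`re.match` only tries the pattern at the start of the string.
The match spans [0:5] → 'heqkg'.

'heqkg'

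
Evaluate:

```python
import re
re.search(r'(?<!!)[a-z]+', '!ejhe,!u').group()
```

`(?!…)`/`(?<!…)` only lets a position through if the neighbouring text does NOT match; no characters are consumed.
`re.search` tries every starting position until one works.
The match spans [2:5] → 'jhe'.

'jhe'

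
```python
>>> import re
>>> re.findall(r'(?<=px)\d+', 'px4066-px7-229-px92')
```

['4066', '7', '92']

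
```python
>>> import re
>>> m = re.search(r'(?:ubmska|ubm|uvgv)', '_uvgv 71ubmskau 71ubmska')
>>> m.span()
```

(1, 5)

The match spans [1:5] → 'uvgv'.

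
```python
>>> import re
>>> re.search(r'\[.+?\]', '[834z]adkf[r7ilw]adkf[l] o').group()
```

'[834z]'

A non-greedy quantifier consumes as few characters as it can — just enough that the remainder of the pattern still matches from where it stops; whatever follows it matches normally.
The match spans [0:6] → '[834z]'.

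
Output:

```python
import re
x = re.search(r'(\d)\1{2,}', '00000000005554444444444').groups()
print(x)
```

('0',)

`\1` is not a pattern — it's the concrete string captured by group 1, re-applied verbatim.
`search` walks the string left to right and returns the first match it finds.
The match spans [0:10] → '0000000000'.
Captured: group 1 = '0'.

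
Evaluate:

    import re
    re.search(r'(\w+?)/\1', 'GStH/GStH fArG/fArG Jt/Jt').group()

'GStH/GStH'

A backreference is literal: `\1` must see the identical characters the first group matched.
`search` walks the string left to right and returns the first match it finds.
The match spans [0:9] → 'GStH/GStH'.
Captured: group 1 = 'GStH'.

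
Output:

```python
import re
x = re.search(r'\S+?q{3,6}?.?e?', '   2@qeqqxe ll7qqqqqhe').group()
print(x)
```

ll7qqqq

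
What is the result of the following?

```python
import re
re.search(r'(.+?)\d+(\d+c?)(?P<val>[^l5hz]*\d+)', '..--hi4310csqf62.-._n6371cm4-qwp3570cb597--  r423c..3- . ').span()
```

(0, 36)

The pattern matches one or more of any character (lazy) (captured); then one or more of a digit; then one or more of a digit, then optionally a literal 'c' (captured); then zero or more of any character except [l5hz], then one or more of a digit (captured as 'val').
Lazy quantifiers expand one character at a time until the remainder of the pattern can match.
Unlike `match`, `search` isn't anchored — it looks for the pattern anywhere in the string.
The match spans [0:36] → '..--hi4310csqf62.-._n6371cm4-qwp3570'.
Captured: group 1 = '..--hi', group 2 = '0c', group 3 = 'sqf62.-._n6371cm4-qwp3570'.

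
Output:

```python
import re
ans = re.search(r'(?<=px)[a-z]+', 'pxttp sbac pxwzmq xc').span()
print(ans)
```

Because the assertion is zero-width, the text it checks is not consumed and won't appear in the result.
Unlike `match`, `search` isn't anchored — it looks for the pattern anywhere in the string.
The match spans [2:5] → 'ttp'.

(2, 5)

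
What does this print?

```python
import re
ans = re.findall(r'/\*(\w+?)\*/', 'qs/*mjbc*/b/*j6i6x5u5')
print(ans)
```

Scanning left to right: at [2:10] match '/*mjbc*/', group 1 = 'mjbc'.
Because there's exactly one group, `findall` drops the full match and keeps group 1 from the one hit.

['mjbc']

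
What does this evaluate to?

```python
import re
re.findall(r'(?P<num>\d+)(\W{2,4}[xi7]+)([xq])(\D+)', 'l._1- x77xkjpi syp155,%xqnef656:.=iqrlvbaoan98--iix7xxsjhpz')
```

[('1', '- x77', 'x', 'kjpi syp'), ('155', ',%x', 'q', 'nef'), ('656', ':.=i', 'q', 'rlvbaoan'), ('98', '--iix7x', 'x', 'sjhpz')]

The pattern matches one or more of a digit (captured as 'num'); then 2 to 4 of a non-word character, then one or more of one of [xi7] (captured); then one of [xq] (captured); then one or more of a non-digit (captured).
Matches: at [3:18] match '1- x77xkjpi syp', groups = ('1', '- x77', 'x', 'kjpi syp'); at [18:28] match '155,%xqnef', groups = ('155', ',%x', 'q', 'nef'); at [28:44] match '656:.=iqrlvbaoan', groups = ('656', ':.=i', 'q', 'rlvbaoan'); at [44:59] match '98--iix7xxsjhpz', groups = ('98', '--iix7x', 'x', 'sjhpz').
4 groups means each result is a tuple of 4 captured strings — 4 here.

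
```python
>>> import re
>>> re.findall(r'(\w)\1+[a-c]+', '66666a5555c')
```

['6', '5']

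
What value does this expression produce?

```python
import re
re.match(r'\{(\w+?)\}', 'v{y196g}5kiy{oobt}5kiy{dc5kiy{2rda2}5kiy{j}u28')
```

`re.match` won't scan ahead — the pattern has to work from the very first character.
Here the pattern fails at index 0, so the call returns None.

None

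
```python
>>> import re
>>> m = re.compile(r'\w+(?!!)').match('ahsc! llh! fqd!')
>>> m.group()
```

'ahs'

`re.match` only tries the pattern at the start of the string.
The match spans [0:3] → 'ahs'.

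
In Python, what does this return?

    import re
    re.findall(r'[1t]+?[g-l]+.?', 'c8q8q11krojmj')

Pattern: one or more of one of [1t] (lazy); then one or more of a character in [g-l]; then optionally any character.
`findall` yields the raw match text (1 of them) because the pattern has no groups.

['11kr']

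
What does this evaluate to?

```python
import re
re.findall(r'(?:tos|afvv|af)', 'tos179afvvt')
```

`|` is ordered: at each position the engine commits to the first alternative that works.
Since nothing is captured, `findall` lists the 2 matched substrings directly.

['tos', 'afvv']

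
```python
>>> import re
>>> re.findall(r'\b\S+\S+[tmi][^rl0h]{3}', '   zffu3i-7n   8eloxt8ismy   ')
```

Pattern: a word boundary (`\b`, zero-width); then one or more of a non-whitespace character; then one or more of a non-whitespace character, then one of [tmi], then exactly 3 of any character except [rl0h].
Since nothing is captured, `findall` lists the 2 matched substrings directly.

['zffu3i-7n', '8eloxt8ismy  ']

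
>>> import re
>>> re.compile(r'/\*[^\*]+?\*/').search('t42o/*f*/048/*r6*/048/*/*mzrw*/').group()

'/*f*/'

The match spans [4:9] → '/*f*/'.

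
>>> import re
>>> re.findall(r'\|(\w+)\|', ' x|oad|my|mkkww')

['oad']

Walking the string: at [2:7] match '|oad|', group 1 = 'oad'.
With a single group, `findall` returns only what that group captured — 1 item.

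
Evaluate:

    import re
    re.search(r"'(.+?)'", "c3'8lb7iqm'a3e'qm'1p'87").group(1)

A non-greedy quantifier consumes as few characters as it can — just enough that the remainder of the pattern still matches from where it stops; whatever follows it matches normally.
`re.search` scans for the first position where the pattern succeeds.
The match spans [2:11] → "'8lb7iqm'".
Captured: group 1 = '8lb7iqm'.

'8lb7iqm'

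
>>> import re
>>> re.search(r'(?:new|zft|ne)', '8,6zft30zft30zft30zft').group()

`search` walks the string left to right and returns the first match it finds.
The match spans [3:6] → 'zft'.

'zft'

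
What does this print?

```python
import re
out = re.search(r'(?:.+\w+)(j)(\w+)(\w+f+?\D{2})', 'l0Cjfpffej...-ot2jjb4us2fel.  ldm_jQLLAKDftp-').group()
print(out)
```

l0Cjfpffej...-ot2jjb4us2fel.  ldm_jQLLAKDftp

Pattern: one or more of any character, then one or more of a word character (non-capturing group); then a literal 'j' (captured); then one or more of a word character (captured); then one or more of a word character, then one or more of the literal 'f' (lazy), then exactly 2 of a non-digit (captured).
The match spans [0:44] → 'l0Cjfpffej...-ot2jjb4us2fel.  ldm_jQLLAKDftp'.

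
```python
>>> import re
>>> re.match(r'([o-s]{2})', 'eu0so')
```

None

`re.match` only tries the pattern at the start of the string.
Here position 0 doesn't satisfy it, so the call returns None.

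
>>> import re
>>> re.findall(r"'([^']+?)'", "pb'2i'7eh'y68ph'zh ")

One capturing group, so `findall` returns just the captured substring from each match — 2 in all.

['2i', 'y68ph']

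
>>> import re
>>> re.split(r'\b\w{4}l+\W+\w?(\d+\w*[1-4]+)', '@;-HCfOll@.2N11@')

Because the pattern has a capturing group, `split` also inserts each captured text between the pieces.

['@;-', '2N11', '@']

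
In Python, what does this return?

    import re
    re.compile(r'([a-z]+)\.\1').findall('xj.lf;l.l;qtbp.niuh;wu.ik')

['l']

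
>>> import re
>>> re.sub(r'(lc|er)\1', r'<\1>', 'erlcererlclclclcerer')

'erlc<er><lc><lc><er>'

`\1` is not a pattern — it's the concrete string captured by group 1, re-applied verbatim.
Matches: at [4:8] → 'erer'; at [8:12] → 'lclc'; at [12:16] → 'lclc'; at [16:20] → 'erer'.
`\1` in the replacement pulls in group 1's text for each match.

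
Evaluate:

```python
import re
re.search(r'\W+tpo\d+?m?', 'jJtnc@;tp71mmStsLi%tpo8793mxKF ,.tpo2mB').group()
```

'%tpo8'

A non-greedy quantifier consumes as few characters as it can — just enough that the remainder of the pattern still matches from where it stops; whatever follows it matches normally.
The match spans [18:23] → '%tpo8'.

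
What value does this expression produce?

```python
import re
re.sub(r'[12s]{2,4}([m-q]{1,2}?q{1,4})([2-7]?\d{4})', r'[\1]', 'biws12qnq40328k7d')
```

Each match is replaced using the text its own group 1 captured.

'biw[qnq]k7d'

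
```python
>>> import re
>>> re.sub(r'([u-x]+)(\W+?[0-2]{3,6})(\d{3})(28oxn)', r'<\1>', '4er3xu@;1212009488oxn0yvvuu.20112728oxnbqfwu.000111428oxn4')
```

'4er3xu@;1212009488oxn0y<vvuu>bqf<wu>4'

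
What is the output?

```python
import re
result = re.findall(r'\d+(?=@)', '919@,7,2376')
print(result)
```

The positive lookaround only admits positions where the adjacent text matches; those characters stay outside the span.
Walking the string: at [0:3] → '919'.
With no groups in the pattern, `findall` gives back each whole match — 1 here.

['919']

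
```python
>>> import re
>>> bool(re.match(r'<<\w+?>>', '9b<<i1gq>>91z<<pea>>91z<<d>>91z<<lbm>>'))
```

`re.match` won't scan ahead — the pattern has to work from the very first character.
Here the pattern fails at index 0, so the call returns None, and `bool(None)` is False.

False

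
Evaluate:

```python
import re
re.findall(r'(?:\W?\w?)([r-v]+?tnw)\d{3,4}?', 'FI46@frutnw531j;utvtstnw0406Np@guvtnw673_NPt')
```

The pattern matches optionally a non-word character, then optionally a word character (non-capturing group); then one or more of a character in [r-v] (lazy), then the literal 'tnw' (captured); then 3 to 4 of a digit (lazy).
`findall` collects group 1 from each match (3 total).

['rutnw', 'tvtstnw', 'uvtnw']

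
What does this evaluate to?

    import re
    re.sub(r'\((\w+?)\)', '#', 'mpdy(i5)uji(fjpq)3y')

'mpdy#uji#3y'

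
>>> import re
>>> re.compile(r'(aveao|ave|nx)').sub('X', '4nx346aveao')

'4X346X'

Branches in `(...|...)` are attempted left-to-right; the first branch that allows the whole pattern to succeed is taken.
Matches: at [1:3] → 'nx'; at [6:11] → 'aveao'.
Every occurrence is swapped for 'X'.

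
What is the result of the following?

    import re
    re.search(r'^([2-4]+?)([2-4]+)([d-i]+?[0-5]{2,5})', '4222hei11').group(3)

'hei11'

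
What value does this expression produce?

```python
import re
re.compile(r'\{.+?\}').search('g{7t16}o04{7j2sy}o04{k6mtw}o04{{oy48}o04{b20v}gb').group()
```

A `+?`/`*?`/`{m,n}?` starts at its minimum and grows only as far as needed for what follows to match.
`re.search` tries every starting position until one works.
The match spans [1:7] → '{7t16}'.

'{7t16}'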